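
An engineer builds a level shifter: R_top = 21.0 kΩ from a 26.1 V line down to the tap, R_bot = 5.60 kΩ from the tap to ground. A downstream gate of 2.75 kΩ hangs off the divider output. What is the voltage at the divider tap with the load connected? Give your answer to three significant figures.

The load sits in parallel with R_bot: R_bot‖R_L = (5.60 × 2.75) / (5.60 + 2.75) = 1.844 kΩ.
V_out = 26.1 × 1.844 / (21.0 + 1.844) = 26.1 × 1.844/22.84 = 2.11 V.

V_out ≈ 2.11 V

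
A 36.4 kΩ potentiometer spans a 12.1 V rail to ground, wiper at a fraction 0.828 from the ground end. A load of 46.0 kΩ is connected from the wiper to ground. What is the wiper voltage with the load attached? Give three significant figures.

The wiper splits the pot into (1−α)R = 6.261 kΩ above and αR = 30.14 kΩ below.
Lower section ‖ load = 18.21 kΩ.
V_wiper = 12.1 × 18.21/(6.261 + 18.21) = 9.00 V.

V ≈ 9.00 V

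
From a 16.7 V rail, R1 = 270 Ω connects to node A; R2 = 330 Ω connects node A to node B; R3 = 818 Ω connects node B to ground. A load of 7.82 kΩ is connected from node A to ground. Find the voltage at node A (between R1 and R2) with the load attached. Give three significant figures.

V ≈ 13.2 V

Below node A the series string R2+R3 = 1148 Ω sits in parallel with the 7820 Ω load: 1001 Ω.
V_A = 16.7 × 1001/(270 + 1001) = 13.2 V.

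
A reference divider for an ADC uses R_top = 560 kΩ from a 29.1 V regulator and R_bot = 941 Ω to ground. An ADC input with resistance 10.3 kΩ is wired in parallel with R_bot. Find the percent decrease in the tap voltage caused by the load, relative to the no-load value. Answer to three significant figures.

Unloaded V = 29.1 × 941/560900 = 0.048816 V.
Loaded: R_bot‖R_L = 862.2 Ω, giving V = 29.1 × 862.2/560900 = 0.044736 V.
Drop = (0.048816 − 0.044736) / 0.048816 = 8.36 %.

8.36 %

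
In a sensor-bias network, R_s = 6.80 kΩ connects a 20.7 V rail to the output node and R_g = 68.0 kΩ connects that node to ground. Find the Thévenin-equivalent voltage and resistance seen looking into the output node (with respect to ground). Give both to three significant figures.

V_th = 18.8 V, R_th = 6.18 kΩ

V_th is the open-circuit tap voltage: 20.7 × 68.0/(6.80 + 68.0) = 18.8 V.
With the supply zeroed, R_s and R_g appear in parallel from the tap: R_th = R_s‖R_g = (6.80 × 68.0)/74.80 = 6.18 kΩ.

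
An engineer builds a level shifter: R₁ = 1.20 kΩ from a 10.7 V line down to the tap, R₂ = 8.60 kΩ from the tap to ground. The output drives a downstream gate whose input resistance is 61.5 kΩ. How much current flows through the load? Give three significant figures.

I_L ≈ 0.150 mA

R₂‖R_L = 7.545 kΩ; V_out = 10.7 × 7.545/8.745 = 9.232 V.
I_L = V_out / R_L = 9.232 / 61.5 kΩ = 0.150 mA.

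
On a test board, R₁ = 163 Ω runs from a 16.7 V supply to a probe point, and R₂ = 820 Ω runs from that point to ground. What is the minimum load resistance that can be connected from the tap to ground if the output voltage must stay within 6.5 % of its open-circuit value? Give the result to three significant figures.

Output resistance R_th = R₁‖R₂ = (163 × 820)/983.0 = 136.0 Ω.
The fractional drop is R_th/(R_th + R_L); requiring this ≤ 0.0650 gives R_L ≥ R_th(1/0.0650 − 1) = 136.0 × 14.38 = 1.96 kΩ.

R_L(min) ≈ 1.96 kΩ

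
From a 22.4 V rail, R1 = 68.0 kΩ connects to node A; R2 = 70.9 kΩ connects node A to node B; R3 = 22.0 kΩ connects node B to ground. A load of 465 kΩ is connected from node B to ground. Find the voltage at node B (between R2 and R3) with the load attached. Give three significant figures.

At node B, R3 is in parallel with the load: R3‖R_L = 21.01 kΩ.
Below node A the resistance is R2 + (R3‖R_L) = 91.91 kΩ, so V_A = 22.4 × 91.91/159.9 = 12.87 V.
Then V_B = V_A × (R3‖R_L)/(R2 + R3‖R_L) = 12.87 × 21.01/91.91 = 2.94 V.

V ≈ 2.94 V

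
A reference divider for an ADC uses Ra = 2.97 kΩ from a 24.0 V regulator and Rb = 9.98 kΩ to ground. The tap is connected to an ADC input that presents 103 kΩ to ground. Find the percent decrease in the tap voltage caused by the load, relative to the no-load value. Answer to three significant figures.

The divider's output (Thévenin) resistance is Ra‖Rb = 2.289 kΩ.
Fractional drop under load = R_th/(R_th + R_L) = 2.289 / (2.289 + 103) = 0.02174.
So the output falls by 2.17 %.

2.17 %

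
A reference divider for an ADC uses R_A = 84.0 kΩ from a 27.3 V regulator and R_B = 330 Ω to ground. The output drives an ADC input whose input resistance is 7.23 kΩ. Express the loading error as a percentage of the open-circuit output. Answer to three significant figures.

4.35 %

The divider's output (Thévenin) resistance is R_A‖R_B = 328.7 Ω.
Fractional drop under load = R_th/(R_th + R_L) = 328.7 / (328.7 + 7230) = 0.04349.
So the output falls by 4.35 %.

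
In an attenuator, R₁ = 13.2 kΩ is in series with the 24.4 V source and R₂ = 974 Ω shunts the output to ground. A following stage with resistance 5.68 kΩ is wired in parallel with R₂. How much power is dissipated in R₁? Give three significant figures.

Total resistance from the source is R₁ + (R₂‖R_L) = 14030 Ω, so I = 24.4/14030 Ω = 1.739 mA.
P = I²·R₁ = (1.739 mA)² × 13.2 kΩ = 39.9 mW.

P ≈ 39.9 mW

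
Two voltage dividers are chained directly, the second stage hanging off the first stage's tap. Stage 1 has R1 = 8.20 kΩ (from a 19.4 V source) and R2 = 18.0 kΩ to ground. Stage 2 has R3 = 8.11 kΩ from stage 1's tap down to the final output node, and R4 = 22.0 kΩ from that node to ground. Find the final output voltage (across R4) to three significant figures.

V_out ≈ 8.20 V

Stage 2 presents R3+R4 = 30.11 kΩ as a load on stage 1's tap.
Stage 1's lower leg becomes R2‖(R3+R4) = 11.27 kΩ, so V_mid = 19.4 × 11.27/19.47 = 11.23 V.
Stage 2 is itself unloaded: V_out = V_mid × R4/(R3+R4) = 11.23 × 22.0/30.11 = 8.20 V.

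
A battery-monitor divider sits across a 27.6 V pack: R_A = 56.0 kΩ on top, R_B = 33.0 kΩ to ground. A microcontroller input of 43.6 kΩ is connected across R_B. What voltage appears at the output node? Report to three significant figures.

The load sits in parallel with R_B: R_B‖R_L = (33.0 × 43.6) / (33.0 + 43.6) = 18.78 kΩ.
V_out = 27.6 × 18.78 / (56.0 + 18.78) = 27.6 × 18.78/74.78 = 6.93 V.
(Unloaded it would have been 10.2 V.)

V_out ≈ 6.93 V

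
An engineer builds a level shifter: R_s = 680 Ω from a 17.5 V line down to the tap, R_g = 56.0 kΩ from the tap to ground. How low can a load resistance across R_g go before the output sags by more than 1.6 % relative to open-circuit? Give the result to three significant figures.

R_L(min) ≈ 41.3 kΩ

Output resistance R_th = R_s‖R_g = (680 × 56000)/56680 = 671.8 Ω.
The fractional drop is R_th/(R_th + R_L); requiring this ≤ 0.0160 gives R_L ≥ R_th(1/0.0160 − 1) = 671.8 × 61.50 = 41.3 kΩ.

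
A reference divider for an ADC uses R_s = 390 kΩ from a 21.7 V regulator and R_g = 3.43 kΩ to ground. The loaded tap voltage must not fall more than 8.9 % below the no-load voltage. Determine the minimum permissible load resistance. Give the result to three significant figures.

R_L(min) ≈ 34.8 kΩ

Output resistance R_th = R_s‖R_g = (390 × 3.43)/393.4 = 3.400 kΩ.
The fractional drop is R_th/(R_th + R_L); requiring this ≤ 0.0890 gives R_L ≥ R_th(1/0.0890 − 1) = 3.400 × 10.24 = 34.8 kΩ.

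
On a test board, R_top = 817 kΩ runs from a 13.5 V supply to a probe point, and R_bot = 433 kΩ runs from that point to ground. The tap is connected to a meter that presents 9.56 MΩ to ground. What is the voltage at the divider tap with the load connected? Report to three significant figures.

The load sits in parallel with R_bot: R_bot‖R_L = (433 × 9560) / (433 + 9560) = 414.2 kΩ.
V_out = 13.5 × 414.2 / (817 + 414.2) = 13.5 × 414.2/1231 = 4.54 V.

V_out ≈ 4.54 V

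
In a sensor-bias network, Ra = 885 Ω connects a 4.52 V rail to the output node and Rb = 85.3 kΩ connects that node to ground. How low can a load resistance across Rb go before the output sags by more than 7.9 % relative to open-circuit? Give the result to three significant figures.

R_L(min) ≈ 10.2 kΩ

Output resistance R_th = Ra‖Rb = (885 × 85300)/86180 = 875.9 Ω.
The fractional drop is R_th/(R_th + R_L); requiring this ≤ 0.0790 gives R_L ≥ R_th(1/0.0790 − 1) = 875.9 × 11.66 = 10.2 kΩ.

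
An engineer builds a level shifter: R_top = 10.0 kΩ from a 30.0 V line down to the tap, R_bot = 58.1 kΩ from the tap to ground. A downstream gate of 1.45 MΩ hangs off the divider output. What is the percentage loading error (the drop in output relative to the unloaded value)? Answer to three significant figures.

The divider's output (Thévenin) resistance is R_top‖R_bot = 8.532 kΩ.
Fractional drop under load = R_th/(R_th + R_L) = 8.532 / (8.532 + 1450) = 0.005849.
So the output falls by 0.585 %.

0.585 %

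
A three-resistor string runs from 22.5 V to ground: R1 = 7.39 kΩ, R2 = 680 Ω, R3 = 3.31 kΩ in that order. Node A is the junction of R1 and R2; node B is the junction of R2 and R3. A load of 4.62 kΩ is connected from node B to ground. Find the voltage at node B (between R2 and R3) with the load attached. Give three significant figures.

At node B, R3 is in parallel with the load: R3‖R_L = 1928 Ω.
Below node A the resistance is R2 + (R3‖R_L) = 2608 Ω, so V_A = 22.5 × 2608/9998 = 5.870 V.
Then V_B = V_A × (R3‖R_L)/(R2 + R3‖R_L) = 5.870 × 1928/2608 = 4.34 V.

V ≈ 4.34 V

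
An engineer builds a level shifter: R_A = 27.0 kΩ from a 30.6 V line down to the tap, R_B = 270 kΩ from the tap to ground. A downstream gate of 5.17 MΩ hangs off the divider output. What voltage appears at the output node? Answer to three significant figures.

The load sits in parallel with R_B: R_B‖R_L = (270 × 5170) / (270 + 5170) = 256.6 kΩ.
V_out = 30.6 × 256.6 / (27.0 + 256.6) = 30.6 × 256.6/283.6 = 27.7 V.

V_out ≈ 27.7 V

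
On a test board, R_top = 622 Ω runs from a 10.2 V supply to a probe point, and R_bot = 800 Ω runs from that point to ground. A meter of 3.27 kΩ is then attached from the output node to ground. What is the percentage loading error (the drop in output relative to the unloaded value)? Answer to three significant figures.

9.67 %

Unloaded V = 10.2 × 800/1422 = 5.7384 V.
Loaded: R_bot‖R_L = 642.8 Ω, giving V = 10.2 × 642.8/1265 = 5.1837 V.
Drop = (5.7384 − 5.1837) / 5.7384 = 9.67 %.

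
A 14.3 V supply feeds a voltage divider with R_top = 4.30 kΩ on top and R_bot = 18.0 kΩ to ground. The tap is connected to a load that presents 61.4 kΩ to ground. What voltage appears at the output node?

The load sits in parallel with R_bot: R_bot‖R_L = (18.0 × 61.4) / (18.0 + 61.4) = 13.92 kΩ.
V_out = 14.3 × 13.92 / (4.30 + 13.92) = 14.3 × 13.92/18.22 = 10.9 V.
(Unloaded it would have been 11.5 V.)

V_out ≈ 10.9 V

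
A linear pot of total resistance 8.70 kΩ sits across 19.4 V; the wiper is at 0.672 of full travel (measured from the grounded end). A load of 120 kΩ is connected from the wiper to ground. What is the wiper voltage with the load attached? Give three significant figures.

V ≈ 12.8 V

The wiper splits the pot into (1−α)R = 2.854 kΩ above and αR = 5.846 kΩ below.
Lower section ‖ load = 5.575 kΩ.
V_wiper = 19.4 × 5.575/(2.854 + 5.575) = 12.8 V.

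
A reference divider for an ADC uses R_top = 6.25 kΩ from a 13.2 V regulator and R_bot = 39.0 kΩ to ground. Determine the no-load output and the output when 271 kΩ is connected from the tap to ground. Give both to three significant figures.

Open-circuit: V = 13.2 × 39.0/(6.25 + 39.0) = 11.4 V.
With the load, R_bot becomes R_bot‖R_L = 34.09 kΩ, so V = 13.2 × 34.09/40.34 = 11.2 V.

Unloaded: 11.4 V; loaded: 11.2 V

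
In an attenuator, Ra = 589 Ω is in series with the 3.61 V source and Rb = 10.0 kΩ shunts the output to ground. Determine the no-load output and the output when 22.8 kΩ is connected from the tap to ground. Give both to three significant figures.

Open-circuit: V = 3.61 × 10000/(589 + 10000) = 3.41 V.
With the load, Rb becomes Rb‖R_L = 6951 Ω, so V = 3.61 × 6951/7540 = 3.33 V.

Unloaded: 3.41 V; loaded: 3.33 V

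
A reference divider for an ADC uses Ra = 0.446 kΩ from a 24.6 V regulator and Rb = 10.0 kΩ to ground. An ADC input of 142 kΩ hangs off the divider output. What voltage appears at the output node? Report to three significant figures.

V_out ≈ 23.5 V

The load sits in parallel with Rb: Rb‖R_L = (10000 × 142000) / (10000 + 142000) = 9342 Ω.
V_out = 24.6 × 9342 / (446 + 9342) = 24.6 × 9342/9788 = 23.5 V.
(Unloaded it would have been 23.5 V.)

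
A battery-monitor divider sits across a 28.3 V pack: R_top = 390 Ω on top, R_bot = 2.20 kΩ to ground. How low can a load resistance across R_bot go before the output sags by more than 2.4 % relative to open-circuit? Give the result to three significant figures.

R_L(min) ≈ 13.5 kΩ

Output resistance R_th = R_top‖R_bot = (390 × 2200)/2590 = 331.3 Ω.
The fractional drop is R_th/(R_th + R_L); requiring this ≤ 0.0240 gives R_L ≥ R_th(1/0.0240 − 1) = 331.3 × 40.67 = 13.5 kΩ.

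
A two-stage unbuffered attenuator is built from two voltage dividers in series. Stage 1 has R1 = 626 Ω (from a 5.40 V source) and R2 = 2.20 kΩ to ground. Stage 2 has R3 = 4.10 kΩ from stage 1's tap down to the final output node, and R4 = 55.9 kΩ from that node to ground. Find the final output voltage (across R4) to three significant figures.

V_out ≈ 3.89 V

Stage 2 presents R3+R4 = 60000 Ω as a load on stage 1's tap.
Stage 1's lower leg becomes R2‖(R3+R4) = 2122 Ω, so V_mid = 5.40 × 2122/2748 = 4.170 V.
Stage 2 is itself unloaded: V_out = V_mid × R4/(R3+R4) = 4.170 × 55900/60000 = 3.89 V.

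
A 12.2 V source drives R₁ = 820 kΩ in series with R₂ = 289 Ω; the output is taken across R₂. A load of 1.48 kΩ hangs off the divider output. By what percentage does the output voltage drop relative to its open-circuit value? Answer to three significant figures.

16.3 %

The divider's output (Thévenin) resistance is R₁‖R₂ = 288.9 Ω.
Fractional drop under load = R_th/(R_th + R_L) = 288.9 / (288.9 + 1480) = 0.1633.
So the output falls by 16.3 %.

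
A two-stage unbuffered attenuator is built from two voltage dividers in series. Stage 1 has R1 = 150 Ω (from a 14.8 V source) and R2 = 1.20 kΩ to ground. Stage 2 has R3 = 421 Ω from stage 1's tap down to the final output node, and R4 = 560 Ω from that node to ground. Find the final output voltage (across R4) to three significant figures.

V_out ≈ 6.61 V

Stage 2 presents R3+R4 = 981.0 Ω as a load on stage 1's tap.
Stage 1's lower leg becomes R2‖(R3+R4) = 539.8 Ω, so V_mid = 14.8 × 539.8/689.8 = 11.58 V.
Stage 2 is itself unloaded: V_out = V_mid × R4/(R3+R4) = 11.58 × 560/981.0 = 6.61 V.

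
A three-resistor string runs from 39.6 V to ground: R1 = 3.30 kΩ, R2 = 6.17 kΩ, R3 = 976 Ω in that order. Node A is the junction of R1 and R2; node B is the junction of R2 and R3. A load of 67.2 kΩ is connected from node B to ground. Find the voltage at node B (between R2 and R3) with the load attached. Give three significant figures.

At node B, R3 is in parallel with the load: R3‖R_L = 962.0 Ω.
Below node A the resistance is R2 + (R3‖R_L) = 7132 Ω, so V_A = 39.6 × 7132/10430 = 27.07 V.
Then V_B = V_A × (R3‖R_L)/(R2 + R3‖R_L) = 27.07 × 962.0/7132 = 3.65 V.

V ≈ 3.65 V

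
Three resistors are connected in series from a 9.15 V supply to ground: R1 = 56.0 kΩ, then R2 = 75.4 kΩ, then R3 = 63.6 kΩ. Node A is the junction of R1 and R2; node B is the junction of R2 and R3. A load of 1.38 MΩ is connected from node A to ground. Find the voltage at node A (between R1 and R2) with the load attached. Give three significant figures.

Below node A the series string R2+R3 = 139.0 kΩ sits in parallel with the 1380 kΩ load: 126.3 kΩ.
V_A = 9.15 × 126.3/(56.0 + 126.3) = 6.34 V.

V ≈ 6.34 V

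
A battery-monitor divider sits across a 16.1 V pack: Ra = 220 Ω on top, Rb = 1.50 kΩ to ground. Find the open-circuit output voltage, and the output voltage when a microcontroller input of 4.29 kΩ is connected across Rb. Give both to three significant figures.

Open-circuit: V = 16.1 × 1500/(220 + 1500) = 14.0 V.
With the load, Rb becomes Rb‖R_L = 1111 Ω, so V = 16.1 × 1111/1331 = 13.4 V.

Unloaded: 14.0 V; loaded: 13.4 V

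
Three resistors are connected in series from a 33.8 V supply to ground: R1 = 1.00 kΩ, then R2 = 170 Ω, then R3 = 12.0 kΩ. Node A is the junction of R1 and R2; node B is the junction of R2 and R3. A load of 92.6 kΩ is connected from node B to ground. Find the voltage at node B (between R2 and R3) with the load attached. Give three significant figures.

At node B, R3 is in parallel with the load: R3‖R_L = 10620 Ω.
Below node A the resistance is R2 + (R3‖R_L) = 10790 Ω, so V_A = 33.8 × 10790/11790 = 30.93 V.
Then V_B = V_A × (R3‖R_L)/(R2 + R3‖R_L) = 30.93 × 10620/10790 = 30.4 V.

V ≈ 30.4 V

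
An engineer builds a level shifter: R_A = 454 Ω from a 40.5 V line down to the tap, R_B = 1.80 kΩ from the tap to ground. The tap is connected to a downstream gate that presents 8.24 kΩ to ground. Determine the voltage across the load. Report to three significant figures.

The load sits in parallel with R_B: R_B‖R_L = (1800 × 8240) / (1800 + 8240) = 1477 Ω.
V_out = 40.5 × 1477 / (454 + 1477) = 40.5 × 1477/1931 = 31.0 V.

V_out ≈ 31.0 V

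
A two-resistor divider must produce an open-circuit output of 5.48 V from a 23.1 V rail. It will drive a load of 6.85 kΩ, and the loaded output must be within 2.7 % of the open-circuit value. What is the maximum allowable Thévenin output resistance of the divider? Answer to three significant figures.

R_th ≤ 190 Ω

Loading drop = R_th/(R_th + R_L) ≤ 0.0270, so R_th ≤ R_L · ε/(1−ε) = 6.85 kΩ × 0.0270/0.9730 = 190 Ω.
(Any R1, R2 with R2/(R1+R2) = 0.237 and R1‖R2 ≤ 190 Ω will meet the spec.)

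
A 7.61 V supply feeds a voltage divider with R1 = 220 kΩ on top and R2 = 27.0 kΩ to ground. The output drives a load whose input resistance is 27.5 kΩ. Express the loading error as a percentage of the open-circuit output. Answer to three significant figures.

Unloaded V = 7.61 × 27.0/247.0 = 0.8319 V.
Loaded: R2‖R_L = 13.62 kΩ, giving V = 7.61 × 13.62/233.6 = 0.4438 V.
Drop = (0.8319 − 0.4438) / 0.8319 = 46.7 %.

46.7 %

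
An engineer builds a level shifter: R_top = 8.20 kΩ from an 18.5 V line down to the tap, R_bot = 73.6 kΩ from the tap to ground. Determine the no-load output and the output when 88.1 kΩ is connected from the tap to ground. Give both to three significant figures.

Unloaded: 16.6 V; loaded: 15.4 V

Open-circuit: V = 18.5 × 73.6/(8.20 + 73.6) = 16.6 V.
With the load, R_bot becomes R_bot‖R_L = 40.10 kΩ, so V = 18.5 × 40.10/48.30 = 15.4 V.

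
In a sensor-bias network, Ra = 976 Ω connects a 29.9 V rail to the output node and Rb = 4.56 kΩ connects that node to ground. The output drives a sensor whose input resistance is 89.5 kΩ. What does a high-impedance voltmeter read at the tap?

The load sits in parallel with Rb: Rb‖R_L = (4560 × 89500) / (4560 + 89500) = 4339 Ω.
V_out = 29.9 × 4339 / (976 + 4339) = 29.9 × 4339/5315 = 24.4 V.
(Unloaded it would have been 24.6 V.)

V_out ≈ 24.4 V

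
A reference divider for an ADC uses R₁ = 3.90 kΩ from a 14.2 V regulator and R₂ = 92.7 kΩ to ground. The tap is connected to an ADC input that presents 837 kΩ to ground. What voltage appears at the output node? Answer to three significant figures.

The load sits in parallel with R₂: R₂‖R_L = (92.7 × 837) / (92.7 + 837) = 83.46 kΩ.
V_out = 14.2 × 83.46 / (3.90 + 83.46) = 14.2 × 83.46/87.36 = 13.6 V.

V_out ≈ 13.6 V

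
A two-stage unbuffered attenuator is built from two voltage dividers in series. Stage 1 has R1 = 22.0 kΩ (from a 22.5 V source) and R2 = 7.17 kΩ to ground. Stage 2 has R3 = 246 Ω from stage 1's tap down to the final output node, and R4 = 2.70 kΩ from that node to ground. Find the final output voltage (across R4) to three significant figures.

V_out ≈ 1.79 V

Stage 2 presents R3+R4 = 2946 Ω as a load on stage 1's tap.
Stage 1's lower leg becomes R2‖(R3+R4) = 2088 Ω, so V_mid = 22.5 × 2088/24090 = 1.950 V.
Stage 2 is itself unloaded: V_out = V_mid × R4/(R3+R4) = 1.950 × 2700/2946 = 1.79 V.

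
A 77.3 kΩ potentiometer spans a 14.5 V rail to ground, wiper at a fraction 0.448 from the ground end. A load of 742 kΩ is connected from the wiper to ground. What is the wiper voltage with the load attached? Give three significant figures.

The wiper splits the pot into (1−α)R = 42.67 kΩ above and αR = 34.63 kΩ below.
Lower section ‖ load = 33.09 kΩ.
V_wiper = 14.5 × 33.09/(42.67 + 33.09) = 6.33 V.

V ≈ 6.33 V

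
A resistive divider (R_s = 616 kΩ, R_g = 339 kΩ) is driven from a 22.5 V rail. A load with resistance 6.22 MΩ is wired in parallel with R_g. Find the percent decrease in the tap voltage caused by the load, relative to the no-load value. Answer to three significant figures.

3.40 %

The divider's output (Thévenin) resistance is R_s‖R_g = 218.7 kΩ.
Fractional drop under load = R_th/(R_th + R_L) = 218.7 / (218.7 + 6220) = 0.03396.
So the output falls by 3.40 %.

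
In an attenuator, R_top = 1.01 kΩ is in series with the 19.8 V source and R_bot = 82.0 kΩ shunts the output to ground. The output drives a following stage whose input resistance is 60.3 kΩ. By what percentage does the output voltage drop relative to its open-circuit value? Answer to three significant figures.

1.63 %

The divider's output (Thévenin) resistance is R_top‖R_bot = 0.9977 kΩ.
Fractional drop under load = R_th/(R_th + R_L) = 0.9977 / (0.9977 + 60.3) = 0.01628.
So the output falls by 1.63 %.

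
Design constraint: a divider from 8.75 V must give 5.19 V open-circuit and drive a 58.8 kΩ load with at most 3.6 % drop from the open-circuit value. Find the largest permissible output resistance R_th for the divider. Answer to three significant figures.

R_th ≤ 2.20 kΩ

Loading drop = R_th/(R_th + R_L) ≤ 0.0360, so R_th ≤ R_L · ε/(1−ε) = 58.8 kΩ × 0.0360/0.9640 = 2.20 kΩ.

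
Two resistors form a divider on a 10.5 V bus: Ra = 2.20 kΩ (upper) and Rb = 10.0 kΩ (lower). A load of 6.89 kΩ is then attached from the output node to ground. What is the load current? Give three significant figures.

I_L ≈ 0.990 mA

Rb‖R_L = 4.079 kΩ; V_out = 10.5 × 4.079/6.279 = 6.821 V.
I_L = V_out / R_L = 6.821 / 6.89 kΩ = 0.990 mA.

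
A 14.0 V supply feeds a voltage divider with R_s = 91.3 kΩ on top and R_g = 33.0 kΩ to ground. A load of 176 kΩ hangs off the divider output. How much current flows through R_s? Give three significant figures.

I ≈ 0.118 mA

R_g‖R_L = 27.79 kΩ, so the source sees R_s + R_g‖R_L = 119.1 kΩ.
I = 14.0 V / 119.1 kΩ = 0.118 mA.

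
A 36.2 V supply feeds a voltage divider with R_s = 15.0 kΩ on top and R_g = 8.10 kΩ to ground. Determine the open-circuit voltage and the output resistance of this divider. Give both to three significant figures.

V_th is the open-circuit tap voltage: 36.2 × 8.10/(15.0 + 8.10) = 12.7 V.
With the supply zeroed, R_s and R_g appear in parallel from the tap: R_th = R_s‖R_g = (15.0 × 8.10)/23.10 = 5.26 kΩ.

V_th = 12.7 V, R_th = 5.26 kΩ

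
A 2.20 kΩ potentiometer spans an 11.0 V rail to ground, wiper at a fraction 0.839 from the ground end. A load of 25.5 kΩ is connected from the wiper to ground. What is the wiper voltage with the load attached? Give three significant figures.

The wiper splits the pot into (1−α)R = 354.2 Ω above and αR = 1846 Ω below.
Lower section ‖ load = 1721 Ω.
V_wiper = 11.0 × 1721/(354.2 + 1721) = 9.12 V.

V ≈ 9.12 V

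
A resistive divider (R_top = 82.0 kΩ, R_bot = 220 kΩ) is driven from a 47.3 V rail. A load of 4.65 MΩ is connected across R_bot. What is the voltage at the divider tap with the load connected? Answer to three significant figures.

V_out ≈ 34.0 V

The load sits in parallel with R_bot: R_bot‖R_L = (220 × 4650) / (220 + 4650) = 210.1 kΩ.
V_out = 47.3 × 210.1 / (82.0 + 210.1) = 47.3 × 210.1/292.1 = 34.0 V.
(Unloaded it would have been 34.5 V.)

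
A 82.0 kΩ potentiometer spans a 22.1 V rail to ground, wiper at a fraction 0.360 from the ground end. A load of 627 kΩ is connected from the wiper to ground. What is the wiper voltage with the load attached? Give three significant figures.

The wiper splits the pot into (1−α)R = 52.48 kΩ above and αR = 29.52 kΩ below.
Lower section ‖ load = 28.19 kΩ.
V_wiper = 22.1 × 28.19/(52.48 + 28.19) = 7.72 V.

V ≈ 7.72 V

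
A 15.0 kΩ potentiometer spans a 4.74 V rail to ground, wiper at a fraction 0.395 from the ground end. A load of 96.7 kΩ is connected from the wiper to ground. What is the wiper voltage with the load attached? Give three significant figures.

The wiper splits the pot into (1−α)R = 9.075 kΩ above and αR = 5.925 kΩ below.
Lower section ‖ load = 5.583 kΩ.
V_wiper = 4.74 × 5.583/(9.075 + 5.583) = 1.81 V.

V ≈ 1.81 V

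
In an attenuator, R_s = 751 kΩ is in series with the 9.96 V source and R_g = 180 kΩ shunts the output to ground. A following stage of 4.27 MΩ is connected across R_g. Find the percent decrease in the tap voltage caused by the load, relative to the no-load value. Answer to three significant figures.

3.29 %

The divider's output (Thévenin) resistance is R_s‖R_g = 145.2 kΩ.
Fractional drop under load = R_th/(R_th + R_L) = 145.2 / (145.2 + 4270) = 0.03289.
So the output falls by 3.29 %.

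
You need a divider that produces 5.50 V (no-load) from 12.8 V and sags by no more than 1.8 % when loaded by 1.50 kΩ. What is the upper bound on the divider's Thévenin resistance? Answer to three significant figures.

Loading drop = R_th/(R_th + R_L) ≤ 0.0180, so R_th ≤ R_L · ε/(1−ε) = 1.50 kΩ × 0.0180/0.9820 = 27.5 Ω.
(Any R1, R2 with R2/(R1+R2) = 0.430 and R1‖R2 ≤ 27.5 Ω will meet the spec.)

R_th ≤ 27.5 Ω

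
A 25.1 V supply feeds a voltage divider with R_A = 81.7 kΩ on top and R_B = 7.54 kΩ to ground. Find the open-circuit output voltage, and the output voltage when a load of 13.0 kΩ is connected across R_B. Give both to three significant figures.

Unloaded: 2.12 V; loaded: 1.39 V

Open-circuit: V = 25.1 × 7.54/(81.7 + 7.54) = 2.12 V.
With the load, R_B becomes R_B‖R_L = 4.772 kΩ, so V = 25.1 × 4.772/86.47 = 1.39 V.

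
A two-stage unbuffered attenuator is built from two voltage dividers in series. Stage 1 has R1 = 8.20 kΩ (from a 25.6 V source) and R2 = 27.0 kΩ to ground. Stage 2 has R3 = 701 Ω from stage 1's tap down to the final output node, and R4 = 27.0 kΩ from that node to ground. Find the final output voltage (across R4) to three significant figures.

Stage 2 presents R3+R4 = 27700 Ω as a load on stage 1's tap.
Stage 1's lower leg becomes R2‖(R3+R4) = 13670 Ω, so V_mid = 25.6 × 13670/21870 = 16.00 V.
Stage 2 is itself unloaded: V_out = V_mid × R4/(R3+R4) = 16.00 × 27000/27700 = 15.6 V.

V_out ≈ 15.6 V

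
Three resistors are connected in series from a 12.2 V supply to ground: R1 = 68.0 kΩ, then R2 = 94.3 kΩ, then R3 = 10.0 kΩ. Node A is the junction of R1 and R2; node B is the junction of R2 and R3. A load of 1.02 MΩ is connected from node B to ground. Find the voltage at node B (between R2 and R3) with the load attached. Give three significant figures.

V ≈ 0.702 V

At node B, R3 is in parallel with the load: R3‖R_L = 9.903 kΩ.
Below node A the resistance is R2 + (R3‖R_L) = 104.2 kΩ, so V_A = 12.2 × 104.2/172.2 = 7.382 V.
Then V_B = V_A × (R3‖R_L)/(R2 + R3‖R_L) = 7.382 × 9.903/104.2 = 0.702 V.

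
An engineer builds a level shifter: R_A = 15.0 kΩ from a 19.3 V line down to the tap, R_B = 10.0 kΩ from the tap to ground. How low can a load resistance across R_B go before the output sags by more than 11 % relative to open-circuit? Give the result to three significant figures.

Output resistance R_th = R_A‖R_B = (15.0 × 10.0)/25.00 = 6.000 kΩ.
The fractional drop is R_th/(R_th + R_L); requiring this ≤ 0.110 gives R_L ≥ R_th(1/0.110 − 1) = 6.000 × 8.091 = 48.5 kΩ.

R_L(min) ≈ 48.5 kΩ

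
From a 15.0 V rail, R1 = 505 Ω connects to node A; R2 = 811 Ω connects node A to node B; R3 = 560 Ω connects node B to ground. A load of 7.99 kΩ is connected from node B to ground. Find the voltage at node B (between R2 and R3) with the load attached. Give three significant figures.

At node B, R3 is in parallel with the load: R3‖R_L = 523.3 Ω.
Below node A the resistance is R2 + (R3‖R_L) = 1334 Ω, so V_A = 15.0 × 1334/1839 = 10.88 V.
Then V_B = V_A × (R3‖R_L)/(R2 + R3‖R_L) = 10.88 × 523.3/1334 = 4.27 V.

V ≈ 4.27 V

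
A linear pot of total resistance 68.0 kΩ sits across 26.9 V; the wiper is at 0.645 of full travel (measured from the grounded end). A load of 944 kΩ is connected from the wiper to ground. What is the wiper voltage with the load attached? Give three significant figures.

V ≈ 17.1 V

The wiper splits the pot into (1−α)R = 24.14 kΩ above and αR = 43.86 kΩ below.
Lower section ‖ load = 41.91 kΩ.
V_wiper = 26.9 × 41.91/(24.14 + 41.91) = 17.1 V.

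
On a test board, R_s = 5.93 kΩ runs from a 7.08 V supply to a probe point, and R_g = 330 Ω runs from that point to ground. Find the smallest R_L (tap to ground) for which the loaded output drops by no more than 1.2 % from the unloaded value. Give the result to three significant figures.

Output resistance R_th = R_s‖R_g = (5930 × 330)/6260 = 312.6 Ω.
The fractional drop is R_th/(R_th + R_L); requiring this ≤ 0.0120 gives R_L ≥ R_th(1/0.0120 − 1) = 312.6 × 82.33 = 25.7 kΩ.

R_L(min) ≈ 25.7 kΩ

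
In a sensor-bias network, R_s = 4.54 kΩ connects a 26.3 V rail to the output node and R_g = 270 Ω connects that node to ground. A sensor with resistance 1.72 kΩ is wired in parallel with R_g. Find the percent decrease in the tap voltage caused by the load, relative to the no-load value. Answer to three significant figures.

12.9 %

The divider's output (Thévenin) resistance is R_s‖R_g = 254.8 Ω.
Fractional drop under load = R_th/(R_th + R_L) = 254.8 / (254.8 + 1720) = 0.1290.
So the output falls by 12.9 %.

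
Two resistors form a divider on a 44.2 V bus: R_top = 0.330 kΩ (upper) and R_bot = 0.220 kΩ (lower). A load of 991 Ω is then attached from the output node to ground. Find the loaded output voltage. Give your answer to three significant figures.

The load sits in parallel with R_bot: R_bot‖R_L = (220 × 991) / (220 + 991) = 180.0 Ω.
V_out = 44.2 × 180.0 / (330 + 180.0) = 44.2 × 180.0/510.0 = 15.6 V.
(Unloaded it would have been 17.7 V.)

V_out ≈ 15.6 V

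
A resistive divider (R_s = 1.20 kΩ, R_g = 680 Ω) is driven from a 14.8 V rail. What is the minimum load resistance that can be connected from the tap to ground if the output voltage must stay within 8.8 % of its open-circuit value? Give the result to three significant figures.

R_L(min) ≈ 4.50 kΩ

Output resistance R_th = R_s‖R_g = (1200 × 680)/1880 = 434.0 Ω.
The fractional drop is R_th/(R_th + R_L); requiring this ≤ 0.0880 gives R_L ≥ R_th(1/0.0880 − 1) = 434.0 × 10.36 = 4.50 kΩ.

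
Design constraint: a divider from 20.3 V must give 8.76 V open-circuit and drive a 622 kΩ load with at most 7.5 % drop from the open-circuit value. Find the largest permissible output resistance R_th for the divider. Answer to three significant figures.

Loading drop = R_th/(R_th + R_L) ≤ 0.0750, so R_th ≤ R_L · ε/(1−ε) = 622 kΩ × 0.0750/0.9250 = 50.4 kΩ.

R_th ≤ 50.4 kΩ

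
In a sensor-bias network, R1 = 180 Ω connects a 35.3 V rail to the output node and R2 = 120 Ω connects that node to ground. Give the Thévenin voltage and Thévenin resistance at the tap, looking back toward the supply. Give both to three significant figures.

V_th is the open-circuit tap voltage: 35.3 × 120/(180 + 120) = 14.1 V.
With the supply zeroed, R1 and R2 appear in parallel from the tap: R_th = R1‖R2 = (180 × 120)/300.0 = 72.0 Ω.

V_th = 14.1 V, R_th = 72.0 Ω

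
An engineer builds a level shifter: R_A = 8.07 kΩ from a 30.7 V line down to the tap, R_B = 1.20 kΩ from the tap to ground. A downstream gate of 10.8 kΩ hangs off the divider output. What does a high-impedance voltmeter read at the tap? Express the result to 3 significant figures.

The load sits in parallel with R_B: R_B‖R_L = (1.20 × 10.8) / (1.20 + 10.8) = 1.080 kΩ.
V_out = 30.7 × 1.080 / (8.07 + 1.080) = 30.7 × 1.080/9.150 = 3.62 V.

V_out ≈ 3.62 V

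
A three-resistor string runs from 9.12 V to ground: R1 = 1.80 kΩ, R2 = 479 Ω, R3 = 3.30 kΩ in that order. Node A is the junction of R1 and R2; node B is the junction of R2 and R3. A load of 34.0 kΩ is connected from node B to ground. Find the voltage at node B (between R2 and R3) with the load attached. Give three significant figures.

V ≈ 5.19 V

At node B, R3 is in parallel with the load: R3‖R_L = 3008 Ω.
Below node A the resistance is R2 + (R3‖R_L) = 3487 Ω, so V_A = 9.12 × 3487/5287 = 6.015 V.
Then V_B = V_A × (R3‖R_L)/(R2 + R3‖R_L) = 6.015 × 3008/3487 = 5.19 V.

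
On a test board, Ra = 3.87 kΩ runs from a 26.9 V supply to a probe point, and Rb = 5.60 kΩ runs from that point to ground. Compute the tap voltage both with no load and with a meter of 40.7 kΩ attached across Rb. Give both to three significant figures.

Open-circuit: V = 26.9 × 5.60/(3.87 + 5.60) = 15.9 V.
With the load, Rb becomes Rb‖R_L = 4.923 kΩ, so V = 26.9 × 4.923/8.793 = 15.1 V.

Unloaded: 15.9 V; loaded: 15.1 V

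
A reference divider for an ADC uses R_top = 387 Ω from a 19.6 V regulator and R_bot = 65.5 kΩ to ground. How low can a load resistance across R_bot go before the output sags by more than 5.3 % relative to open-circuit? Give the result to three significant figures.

Output resistance R_th = R_top‖R_bot = (387 × 65500)/65890 = 384.7 Ω.
The fractional drop is R_th/(R_th + R_L); requiring this ≤ 0.0530 gives R_L ≥ R_th(1/0.0530 − 1) = 384.7 × 17.87 = 6.87 kΩ.

R_L(min) ≈ 6.87 kΩ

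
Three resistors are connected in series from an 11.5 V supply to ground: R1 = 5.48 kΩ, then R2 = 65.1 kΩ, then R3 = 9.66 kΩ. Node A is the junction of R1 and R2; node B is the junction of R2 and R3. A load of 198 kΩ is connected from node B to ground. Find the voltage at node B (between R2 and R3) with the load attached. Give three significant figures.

At node B, R3 is in parallel with the load: R3‖R_L = 9.211 kΩ.
Below node A the resistance is R2 + (R3‖R_L) = 74.31 kΩ, so V_A = 11.5 × 74.31/79.79 = 10.71 V.
Then V_B = V_A × (R3‖R_L)/(R2 + R3‖R_L) = 10.71 × 9.211/74.31 = 1.33 V.

V ≈ 1.33 V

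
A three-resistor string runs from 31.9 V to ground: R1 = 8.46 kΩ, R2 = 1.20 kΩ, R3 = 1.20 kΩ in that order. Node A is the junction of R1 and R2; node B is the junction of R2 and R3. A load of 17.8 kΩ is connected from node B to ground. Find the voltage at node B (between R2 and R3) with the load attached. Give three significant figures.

At node B, R3 is in parallel with the load: R3‖R_L = 1.124 kΩ.
Below node A the resistance is R2 + (R3‖R_L) = 2.324 kΩ, so V_A = 31.9 × 2.324/10.78 = 6.875 V.
Then V_B = V_A × (R3‖R_L)/(R2 + R3‖R_L) = 6.875 × 1.124/2.324 = 3.33 V.

V ≈ 3.33 V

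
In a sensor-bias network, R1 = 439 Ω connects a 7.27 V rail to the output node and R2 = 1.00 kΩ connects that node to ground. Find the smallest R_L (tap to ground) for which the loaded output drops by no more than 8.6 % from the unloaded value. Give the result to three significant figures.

R_L(min) ≈ 3.24 kΩ

Output resistance R_th = R1‖R2 = (439 × 1000)/1439 = 305.1 Ω.
The fractional drop is R_th/(R_th + R_L); requiring this ≤ 0.0860 gives R_L ≥ R_th(1/0.0860 − 1) = 305.1 × 10.63 = 3.24 kΩ.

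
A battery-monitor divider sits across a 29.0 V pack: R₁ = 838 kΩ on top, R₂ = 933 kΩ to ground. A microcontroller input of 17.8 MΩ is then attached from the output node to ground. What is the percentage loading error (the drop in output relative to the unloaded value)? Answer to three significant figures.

The divider's output (Thévenin) resistance is R₁‖R₂ = 441.5 kΩ.
Fractional drop under load = R_th/(R_th + R_L) = 441.5 / (441.5 + 17800) = 0.02420.
So the output falls by 2.42 %.

2.42 %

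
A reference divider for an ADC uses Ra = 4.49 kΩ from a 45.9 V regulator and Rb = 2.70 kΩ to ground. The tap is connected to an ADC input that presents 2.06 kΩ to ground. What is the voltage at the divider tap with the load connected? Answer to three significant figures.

The load sits in parallel with Rb: Rb‖R_L = (2.70 × 2.06) / (2.70 + 2.06) = 1.168 kΩ.
V_out = 45.9 × 1.168 / (4.49 + 1.168) = 45.9 × 1.168/5.658 = 9.48 V.
(Unloaded it would have been 17.2 V.)

V_out ≈ 9.48 V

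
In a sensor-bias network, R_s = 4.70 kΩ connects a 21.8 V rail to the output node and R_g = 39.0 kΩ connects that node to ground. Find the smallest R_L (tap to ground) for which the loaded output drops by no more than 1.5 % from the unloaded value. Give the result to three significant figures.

R_L(min) ≈ 275 kΩ

Output resistance R_th = R_s‖R_g = (4.70 × 39.0)/43.70 = 4.195 kΩ.
The fractional drop is R_th/(R_th + R_L); requiring this ≤ 0.0150 gives R_L ≥ R_th(1/0.0150 − 1) = 4.195 × 65.67 = 275 kΩ.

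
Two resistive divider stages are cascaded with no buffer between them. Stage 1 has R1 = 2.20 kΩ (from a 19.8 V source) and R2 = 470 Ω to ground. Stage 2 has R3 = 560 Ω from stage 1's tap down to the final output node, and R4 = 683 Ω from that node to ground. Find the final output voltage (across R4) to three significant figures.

Stage 2 presents R3+R4 = 1243 Ω as a load on stage 1's tap.
Stage 1's lower leg becomes R2‖(R3+R4) = 341.0 Ω, so V_mid = 19.8 × 341.0/2541 = 2.657 V.
Stage 2 is itself unloaded: V_out = V_mid × R4/(R3+R4) = 2.657 × 683/1243 = 1.46 V.

V_out ≈ 1.46 V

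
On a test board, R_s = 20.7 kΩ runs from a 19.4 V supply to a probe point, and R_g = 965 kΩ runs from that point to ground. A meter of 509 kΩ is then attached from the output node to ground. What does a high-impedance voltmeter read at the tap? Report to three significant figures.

The load sits in parallel with R_g: R_g‖R_L = (965 × 509) / (965 + 509) = 333.2 kΩ.
V_out = 19.4 × 333.2 / (20.7 + 333.2) = 19.4 × 333.2/353.9 = 18.3 V.
(Unloaded it would have been 19.0 V.)

V_out ≈ 18.3 V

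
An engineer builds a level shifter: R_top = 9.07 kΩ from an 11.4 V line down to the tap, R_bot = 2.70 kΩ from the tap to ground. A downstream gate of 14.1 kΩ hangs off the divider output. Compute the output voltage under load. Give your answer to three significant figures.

V_out ≈ 2.28 V

The load sits in parallel with R_bot: R_bot‖R_L = (2.70 × 14.1) / (2.70 + 14.1) = 2.266 kΩ.
V_out = 11.4 × 2.266 / (9.07 + 2.266) = 11.4 × 2.266/11.34 = 2.28 V.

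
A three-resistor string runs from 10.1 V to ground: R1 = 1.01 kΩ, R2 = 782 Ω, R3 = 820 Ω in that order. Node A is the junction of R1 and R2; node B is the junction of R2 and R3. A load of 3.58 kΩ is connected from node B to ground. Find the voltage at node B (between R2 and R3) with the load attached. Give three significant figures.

V ≈ 2.74 V

At node B, R3 is in parallel with the load: R3‖R_L = 667.2 Ω.
Below node A the resistance is R2 + (R3‖R_L) = 1449 Ω, so V_A = 10.1 × 1449/2459 = 5.952 V.
Then V_B = V_A × (R3‖R_L)/(R2 + R3‖R_L) = 5.952 × 667.2/1449 = 2.74 V.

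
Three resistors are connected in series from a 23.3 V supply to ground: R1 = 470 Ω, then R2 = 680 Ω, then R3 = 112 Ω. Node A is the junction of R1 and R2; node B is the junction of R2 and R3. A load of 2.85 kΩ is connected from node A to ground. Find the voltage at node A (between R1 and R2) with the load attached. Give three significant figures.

Below node A the series string R2+R3 = 792.0 Ω sits in parallel with the 2850 Ω load: 619.8 Ω.
V_A = 23.3 × 619.8/(470 + 619.8) = 13.3 V.

V ≈ 13.3 V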